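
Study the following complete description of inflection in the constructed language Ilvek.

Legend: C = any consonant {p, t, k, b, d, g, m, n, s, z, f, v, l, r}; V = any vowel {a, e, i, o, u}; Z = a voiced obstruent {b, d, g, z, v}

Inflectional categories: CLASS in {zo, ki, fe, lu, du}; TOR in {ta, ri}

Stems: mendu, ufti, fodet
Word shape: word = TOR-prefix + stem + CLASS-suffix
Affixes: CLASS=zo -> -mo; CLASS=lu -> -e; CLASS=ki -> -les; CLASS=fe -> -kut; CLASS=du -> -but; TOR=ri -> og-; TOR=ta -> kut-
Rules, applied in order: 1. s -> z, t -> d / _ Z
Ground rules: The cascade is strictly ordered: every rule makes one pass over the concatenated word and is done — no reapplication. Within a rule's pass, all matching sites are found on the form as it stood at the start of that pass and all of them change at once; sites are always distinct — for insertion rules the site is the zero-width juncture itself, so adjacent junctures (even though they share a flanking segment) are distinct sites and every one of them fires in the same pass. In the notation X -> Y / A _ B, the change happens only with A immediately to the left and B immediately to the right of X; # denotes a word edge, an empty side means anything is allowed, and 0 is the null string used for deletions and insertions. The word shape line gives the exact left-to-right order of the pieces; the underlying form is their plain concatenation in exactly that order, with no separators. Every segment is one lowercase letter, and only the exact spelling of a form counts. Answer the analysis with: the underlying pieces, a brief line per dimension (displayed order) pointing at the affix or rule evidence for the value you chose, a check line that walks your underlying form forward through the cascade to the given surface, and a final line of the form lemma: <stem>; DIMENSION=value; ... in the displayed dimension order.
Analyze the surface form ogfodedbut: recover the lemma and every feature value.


underlying: og-fodet-but
CLASS=du - signalled by the affix -but
TOR=ri - signalled by the affix og-
check: ogfodetbut -> ogfodedbut
lemma: fodet; CLASS=du; TOR=ri


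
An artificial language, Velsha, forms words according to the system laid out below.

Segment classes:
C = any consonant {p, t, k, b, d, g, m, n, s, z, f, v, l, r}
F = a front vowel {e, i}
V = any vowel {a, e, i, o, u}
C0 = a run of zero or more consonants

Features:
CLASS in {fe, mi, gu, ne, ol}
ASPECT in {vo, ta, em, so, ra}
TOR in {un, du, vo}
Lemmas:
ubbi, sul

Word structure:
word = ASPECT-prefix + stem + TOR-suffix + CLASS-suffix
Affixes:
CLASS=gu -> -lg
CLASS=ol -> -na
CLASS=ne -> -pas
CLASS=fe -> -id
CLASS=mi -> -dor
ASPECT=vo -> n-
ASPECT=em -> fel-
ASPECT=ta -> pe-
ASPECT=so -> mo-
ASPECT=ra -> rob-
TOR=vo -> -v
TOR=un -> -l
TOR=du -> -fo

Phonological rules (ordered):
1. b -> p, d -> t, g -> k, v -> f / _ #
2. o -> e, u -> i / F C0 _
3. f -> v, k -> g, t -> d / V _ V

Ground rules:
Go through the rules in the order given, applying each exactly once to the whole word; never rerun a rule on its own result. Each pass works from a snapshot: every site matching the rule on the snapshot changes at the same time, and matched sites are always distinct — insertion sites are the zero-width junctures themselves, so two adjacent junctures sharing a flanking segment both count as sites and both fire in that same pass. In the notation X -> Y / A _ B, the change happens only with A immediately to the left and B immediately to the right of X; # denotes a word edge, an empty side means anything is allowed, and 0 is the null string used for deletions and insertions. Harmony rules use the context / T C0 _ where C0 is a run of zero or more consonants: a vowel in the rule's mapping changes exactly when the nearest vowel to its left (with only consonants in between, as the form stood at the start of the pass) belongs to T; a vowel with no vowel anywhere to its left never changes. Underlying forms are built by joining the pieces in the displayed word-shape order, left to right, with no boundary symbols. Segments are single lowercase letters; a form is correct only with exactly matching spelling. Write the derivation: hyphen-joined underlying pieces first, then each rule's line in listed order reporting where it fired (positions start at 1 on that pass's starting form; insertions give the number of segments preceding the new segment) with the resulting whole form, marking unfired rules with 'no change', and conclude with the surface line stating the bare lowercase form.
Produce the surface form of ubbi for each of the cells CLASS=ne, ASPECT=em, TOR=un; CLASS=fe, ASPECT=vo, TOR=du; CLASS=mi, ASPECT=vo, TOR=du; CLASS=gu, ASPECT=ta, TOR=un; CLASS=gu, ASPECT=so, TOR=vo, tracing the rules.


cell CLASS=ne, ASPECT=em, TOR=un:
underlying: fel-ubbi-l-pas
1. b -> p, d -> t, g -> k, v -> f / _ #: no change
2. o -> e, u -> i / F C0 _: fires at position(s) 4: felibbilpas
3. f -> v, k -> g, t -> d / V _ V: no change
surface: felibbilpas

cell CLASS=fe, ASPECT=vo, TOR=du:
underlying: n-ubbi-fo-id
1. b -> p, d -> t, g -> k, v -> f / _ #: fires at position(s) 9: nubbifoit
2. o -> e, u -> i / F C0 _: fires at position(s) 7: nubbifeit
3. f -> v, k -> g, t -> d / V _ V: fires at position(s) 6: nubbiveit
surface: nubbiveit

cell CLASS=mi, ASPECT=vo, TOR=du:
underlying: n-ubbi-fo-dor
1. b -> p, d -> t, g -> k, v -> f / _ #: no change
2. o -> e, u -> i / F C0 _: fires at position(s) 7: nubbifedor
3. f -> v, k -> g, t -> d / V _ V: fires at position(s) 6: nubbivedor
surface: nubbivedor

cell CLASS=gu, ASPECT=ta, TOR=un:
underlying: pe-ubbi-l-lg
1. b -> p, d -> t, g -> k, v -> f / _ #: fires at position(s) 9: peubbillk
2. o -> e, u -> i / F C0 _: fires at position(s) 3: peibbillk
3. f -> v, k -> g, t -> d / V _ V: no change
surface: peibbillk

cell CLASS=gu, ASPECT=so, TOR=vo:
underlying: mo-ubbi-v-lg
1. b -> p, d -> t, g -> k, v -> f / _ #: fires at position(s) 9: moubbivlk
2. o -> e, u -> i / F C0 _: no change
3. f -> v, k -> g, t -> d / V _ V: no change
surface: moubbivlk


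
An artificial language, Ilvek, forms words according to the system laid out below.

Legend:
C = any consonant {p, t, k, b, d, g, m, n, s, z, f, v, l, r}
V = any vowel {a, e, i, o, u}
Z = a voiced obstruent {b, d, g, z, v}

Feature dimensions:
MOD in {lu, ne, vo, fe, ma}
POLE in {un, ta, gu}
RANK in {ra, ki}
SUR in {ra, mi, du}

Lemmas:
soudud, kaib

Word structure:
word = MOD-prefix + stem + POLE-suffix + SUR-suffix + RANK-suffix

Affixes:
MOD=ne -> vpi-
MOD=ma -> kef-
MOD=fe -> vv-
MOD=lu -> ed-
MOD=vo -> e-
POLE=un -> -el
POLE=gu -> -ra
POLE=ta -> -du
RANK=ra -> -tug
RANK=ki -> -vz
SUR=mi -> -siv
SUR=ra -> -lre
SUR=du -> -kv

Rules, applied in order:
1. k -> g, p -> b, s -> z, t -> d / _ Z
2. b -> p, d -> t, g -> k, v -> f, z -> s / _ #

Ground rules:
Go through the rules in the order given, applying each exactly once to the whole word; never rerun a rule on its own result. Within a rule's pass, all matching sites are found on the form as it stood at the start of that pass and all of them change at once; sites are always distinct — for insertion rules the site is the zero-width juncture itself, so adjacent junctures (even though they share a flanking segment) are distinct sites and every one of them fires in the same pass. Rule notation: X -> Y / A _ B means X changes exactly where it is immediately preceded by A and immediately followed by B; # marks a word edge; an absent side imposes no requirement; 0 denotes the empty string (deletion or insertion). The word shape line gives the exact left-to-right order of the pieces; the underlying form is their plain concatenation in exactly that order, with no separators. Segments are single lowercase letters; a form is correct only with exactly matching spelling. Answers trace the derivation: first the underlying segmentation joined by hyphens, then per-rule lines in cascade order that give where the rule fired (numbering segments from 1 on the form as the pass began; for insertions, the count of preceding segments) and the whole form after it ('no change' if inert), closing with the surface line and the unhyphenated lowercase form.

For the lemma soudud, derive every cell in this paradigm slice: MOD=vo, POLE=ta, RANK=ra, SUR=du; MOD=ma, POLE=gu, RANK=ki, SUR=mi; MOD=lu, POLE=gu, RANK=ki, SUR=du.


cell MOD=vo, POLE=ta, RANK=ra, SUR=du:
underlying: e-soudud-du-kv-tug
1. k -> g, p -> b, s -> z, t -> d / _ Z: fires at position(s) 10: esoududdugvtug
2. b -> p, d -> t, g -> k, v -> f, z -> s / _ #: fires at position(s) 14: esoududdugvtuk
surface: esoududdugvtuk

cell MOD=ma, POLE=gu, RANK=ki, SUR=mi:
underlying: kef-soudud-ra-siv-vz
1. k -> g, p -> b, s -> z, t -> d / _ Z: no change
2. b -> p, d -> t, g -> k, v -> f, z -> s / _ #: fires at position(s) 16: kefsoududrasivvs
surface: kefsoududrasivvs

cell MOD=lu, POLE=gu, RANK=ki, SUR=du:
underlying: ed-soudud-ra-kv-vz
1. k -> g, p -> b, s -> z, t -> d / _ Z: fires at position(s) 11: edsoududragvvz
2. b -> p, d -> t, g -> k, v -> f, z -> s / _ #: fires at position(s) 14: edsoududragvvs
surface: edsoududragvvs


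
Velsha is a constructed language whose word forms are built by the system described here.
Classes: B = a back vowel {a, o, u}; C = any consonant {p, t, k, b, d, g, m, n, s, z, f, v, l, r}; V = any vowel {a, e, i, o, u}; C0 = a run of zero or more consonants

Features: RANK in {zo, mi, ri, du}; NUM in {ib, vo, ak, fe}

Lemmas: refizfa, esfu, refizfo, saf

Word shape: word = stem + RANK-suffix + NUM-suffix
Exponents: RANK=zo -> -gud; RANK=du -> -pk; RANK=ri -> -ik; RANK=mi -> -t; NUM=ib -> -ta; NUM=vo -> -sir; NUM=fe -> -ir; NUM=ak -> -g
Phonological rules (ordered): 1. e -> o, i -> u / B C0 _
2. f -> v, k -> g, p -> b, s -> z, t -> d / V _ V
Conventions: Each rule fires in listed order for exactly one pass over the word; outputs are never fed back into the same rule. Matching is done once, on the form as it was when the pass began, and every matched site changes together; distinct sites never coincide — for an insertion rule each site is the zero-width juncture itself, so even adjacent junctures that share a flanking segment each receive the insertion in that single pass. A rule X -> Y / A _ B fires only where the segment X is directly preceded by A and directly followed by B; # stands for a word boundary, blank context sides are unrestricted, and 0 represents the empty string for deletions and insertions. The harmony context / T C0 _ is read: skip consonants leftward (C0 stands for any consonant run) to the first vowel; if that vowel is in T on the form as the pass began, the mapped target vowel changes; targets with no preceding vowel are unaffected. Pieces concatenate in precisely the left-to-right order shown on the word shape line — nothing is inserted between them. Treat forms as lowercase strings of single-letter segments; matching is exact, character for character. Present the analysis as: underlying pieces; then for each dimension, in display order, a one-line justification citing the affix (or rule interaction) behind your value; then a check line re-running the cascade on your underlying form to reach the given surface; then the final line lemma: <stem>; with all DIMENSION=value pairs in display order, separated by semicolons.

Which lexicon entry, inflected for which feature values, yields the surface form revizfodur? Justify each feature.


underlying: refizfo-t-ir
RANK=mi - signalled by the affix -t
NUM=fe - signalled by the affix -ir
check: refizfotir -> refizfotur -> revizfodur
lemma: refizfo; RANK=mi; NUM=fe


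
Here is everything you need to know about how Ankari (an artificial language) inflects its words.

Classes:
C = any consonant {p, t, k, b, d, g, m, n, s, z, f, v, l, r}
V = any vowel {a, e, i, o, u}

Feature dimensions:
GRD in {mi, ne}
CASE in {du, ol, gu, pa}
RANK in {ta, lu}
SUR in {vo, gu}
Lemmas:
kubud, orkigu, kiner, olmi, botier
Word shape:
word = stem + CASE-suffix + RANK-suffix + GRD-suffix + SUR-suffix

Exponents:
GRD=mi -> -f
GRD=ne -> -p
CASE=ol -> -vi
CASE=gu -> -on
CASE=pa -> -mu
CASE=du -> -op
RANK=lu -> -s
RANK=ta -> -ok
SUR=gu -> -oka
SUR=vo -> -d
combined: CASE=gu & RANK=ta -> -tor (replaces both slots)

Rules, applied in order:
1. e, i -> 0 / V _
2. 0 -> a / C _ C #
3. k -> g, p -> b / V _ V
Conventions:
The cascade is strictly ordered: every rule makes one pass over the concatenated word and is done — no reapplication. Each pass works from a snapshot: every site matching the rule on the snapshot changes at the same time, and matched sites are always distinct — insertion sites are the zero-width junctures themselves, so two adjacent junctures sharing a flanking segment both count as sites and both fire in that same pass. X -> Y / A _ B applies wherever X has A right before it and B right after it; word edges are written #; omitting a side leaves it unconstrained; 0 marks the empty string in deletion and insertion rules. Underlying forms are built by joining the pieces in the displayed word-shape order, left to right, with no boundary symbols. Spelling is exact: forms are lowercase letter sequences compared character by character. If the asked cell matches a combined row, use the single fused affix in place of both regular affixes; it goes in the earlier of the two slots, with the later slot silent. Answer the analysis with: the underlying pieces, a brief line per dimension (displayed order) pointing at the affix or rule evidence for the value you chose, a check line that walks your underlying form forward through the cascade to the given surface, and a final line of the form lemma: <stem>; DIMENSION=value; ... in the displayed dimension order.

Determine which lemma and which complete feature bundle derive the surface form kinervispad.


underlying: kiner-vi-s-p-d
GRD=ne - signalled by the affix -p
CASE=ol - signalled by the affix -vi
RANK=lu - signalled by the affix -s
SUR=vo - signalled by the affix -d
check: kinervispd -> kinervispd -> kinervispad -> kinervispad
lemma: kiner; GRD=ne; CASE=ol; RANK=lu; SUR=vo


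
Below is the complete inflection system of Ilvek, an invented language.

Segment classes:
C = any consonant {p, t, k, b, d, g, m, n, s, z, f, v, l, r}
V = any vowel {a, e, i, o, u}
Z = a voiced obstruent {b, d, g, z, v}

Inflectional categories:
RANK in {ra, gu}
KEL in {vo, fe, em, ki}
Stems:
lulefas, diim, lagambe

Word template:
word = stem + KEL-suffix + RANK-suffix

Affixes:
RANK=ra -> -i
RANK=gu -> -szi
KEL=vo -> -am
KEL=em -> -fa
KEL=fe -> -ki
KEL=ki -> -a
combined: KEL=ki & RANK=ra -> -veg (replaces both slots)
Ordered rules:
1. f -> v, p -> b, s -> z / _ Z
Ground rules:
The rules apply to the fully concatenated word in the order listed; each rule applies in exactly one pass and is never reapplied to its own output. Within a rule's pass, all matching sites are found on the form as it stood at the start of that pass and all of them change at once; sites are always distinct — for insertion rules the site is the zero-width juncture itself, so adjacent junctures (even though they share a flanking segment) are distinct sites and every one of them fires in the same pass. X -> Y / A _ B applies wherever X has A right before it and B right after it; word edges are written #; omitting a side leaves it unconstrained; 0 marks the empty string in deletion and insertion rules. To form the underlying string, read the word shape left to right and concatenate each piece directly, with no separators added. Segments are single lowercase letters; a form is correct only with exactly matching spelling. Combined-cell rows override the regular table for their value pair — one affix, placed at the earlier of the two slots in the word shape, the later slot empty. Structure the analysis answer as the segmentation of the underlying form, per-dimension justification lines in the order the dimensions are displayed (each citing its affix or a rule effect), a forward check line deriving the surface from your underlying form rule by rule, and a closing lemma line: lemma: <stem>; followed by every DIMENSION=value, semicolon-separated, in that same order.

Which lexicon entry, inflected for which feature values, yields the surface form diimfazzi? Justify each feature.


underlying: diim-fa-szi
RANK=gu - signalled by the affix -szi
KEL=em - signalled by the affix -fa
check: diimfaszi -> diimfazzi
lemma: diim; RANK=gu; KEL=em


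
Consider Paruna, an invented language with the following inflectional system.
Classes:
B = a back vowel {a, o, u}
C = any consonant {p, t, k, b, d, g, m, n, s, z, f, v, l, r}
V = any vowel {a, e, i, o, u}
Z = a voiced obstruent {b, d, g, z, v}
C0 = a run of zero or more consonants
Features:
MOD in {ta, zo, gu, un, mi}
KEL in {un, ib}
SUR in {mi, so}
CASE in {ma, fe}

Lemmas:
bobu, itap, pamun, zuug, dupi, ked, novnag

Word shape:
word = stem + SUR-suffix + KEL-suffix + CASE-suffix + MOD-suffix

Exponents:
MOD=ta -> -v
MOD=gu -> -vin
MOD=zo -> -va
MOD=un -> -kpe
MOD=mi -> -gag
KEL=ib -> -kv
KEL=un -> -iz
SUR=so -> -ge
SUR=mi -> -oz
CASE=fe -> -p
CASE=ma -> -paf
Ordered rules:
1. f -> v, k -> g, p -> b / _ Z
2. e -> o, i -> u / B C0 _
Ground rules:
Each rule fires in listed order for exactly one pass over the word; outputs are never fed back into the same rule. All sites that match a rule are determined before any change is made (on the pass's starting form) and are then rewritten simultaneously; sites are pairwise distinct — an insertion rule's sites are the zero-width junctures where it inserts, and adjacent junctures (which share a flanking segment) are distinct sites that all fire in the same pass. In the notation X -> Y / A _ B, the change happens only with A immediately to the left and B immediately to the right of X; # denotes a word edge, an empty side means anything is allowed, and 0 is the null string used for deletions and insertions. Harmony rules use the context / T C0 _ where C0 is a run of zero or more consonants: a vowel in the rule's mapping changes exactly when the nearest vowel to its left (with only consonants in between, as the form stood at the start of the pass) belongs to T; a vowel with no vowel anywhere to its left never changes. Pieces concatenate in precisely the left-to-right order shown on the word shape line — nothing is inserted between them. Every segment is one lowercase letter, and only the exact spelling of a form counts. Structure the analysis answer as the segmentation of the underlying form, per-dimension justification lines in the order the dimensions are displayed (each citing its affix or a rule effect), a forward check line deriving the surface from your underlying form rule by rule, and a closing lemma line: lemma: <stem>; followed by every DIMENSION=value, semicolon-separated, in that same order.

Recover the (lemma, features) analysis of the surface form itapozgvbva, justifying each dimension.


underlying: itap-oz-kv-p-va
MOD=zo - signalled by the affix -va
KEL=ib - signalled by the affix -kv
SUR=mi - signalled by the affix -oz
CASE=fe - signalled by the affix -p
check: itapozkvpva -> itapozgvbva -> itapozgvbva
lemma: itap; MOD=zo; KEL=ib; SUR=mi; CASE=fe


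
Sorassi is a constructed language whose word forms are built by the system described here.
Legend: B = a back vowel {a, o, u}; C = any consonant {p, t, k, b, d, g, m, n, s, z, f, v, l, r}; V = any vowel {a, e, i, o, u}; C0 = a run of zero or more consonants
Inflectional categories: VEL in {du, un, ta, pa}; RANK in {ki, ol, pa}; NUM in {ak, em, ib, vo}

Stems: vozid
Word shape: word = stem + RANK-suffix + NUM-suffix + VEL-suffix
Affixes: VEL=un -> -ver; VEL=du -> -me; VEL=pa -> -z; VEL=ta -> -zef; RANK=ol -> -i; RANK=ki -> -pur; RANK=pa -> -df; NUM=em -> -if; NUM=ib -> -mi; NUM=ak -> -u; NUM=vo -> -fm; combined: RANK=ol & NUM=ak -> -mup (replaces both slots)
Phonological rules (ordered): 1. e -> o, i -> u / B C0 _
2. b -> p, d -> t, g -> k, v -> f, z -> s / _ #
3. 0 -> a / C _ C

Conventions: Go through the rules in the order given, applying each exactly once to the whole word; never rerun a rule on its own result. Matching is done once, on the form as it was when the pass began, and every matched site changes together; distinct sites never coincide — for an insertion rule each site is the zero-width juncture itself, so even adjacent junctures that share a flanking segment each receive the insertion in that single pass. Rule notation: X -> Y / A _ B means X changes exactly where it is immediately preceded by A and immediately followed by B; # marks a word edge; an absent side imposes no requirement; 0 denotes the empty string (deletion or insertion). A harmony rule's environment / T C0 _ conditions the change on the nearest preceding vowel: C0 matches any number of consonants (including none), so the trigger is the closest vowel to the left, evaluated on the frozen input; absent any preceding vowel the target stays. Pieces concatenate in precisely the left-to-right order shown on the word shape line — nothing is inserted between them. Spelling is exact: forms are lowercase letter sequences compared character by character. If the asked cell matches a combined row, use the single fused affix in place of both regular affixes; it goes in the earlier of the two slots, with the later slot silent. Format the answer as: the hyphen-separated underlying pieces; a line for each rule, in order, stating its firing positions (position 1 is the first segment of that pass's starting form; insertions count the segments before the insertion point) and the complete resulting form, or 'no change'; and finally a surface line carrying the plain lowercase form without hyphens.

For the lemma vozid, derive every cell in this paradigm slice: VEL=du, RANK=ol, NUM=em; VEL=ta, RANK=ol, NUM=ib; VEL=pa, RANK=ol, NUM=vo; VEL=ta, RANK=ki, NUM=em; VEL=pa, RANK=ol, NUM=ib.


cell VEL=du, RANK=ol, NUM=em:
underlying: vozid-i-if-me
1. e -> o, i -> u / B C0 _: fires at position(s) 4: vozudiifme
2. b -> p, d -> t, g -> k, v -> f, z -> s / _ #: no change
3. 0 -> a / C _ C: inserts after position(s) 8: vozudiifame
surface: vozudiifame

cell VEL=ta, RANK=ol, NUM=ib:
underlying: vozid-i-mi-zef
1. e -> o, i -> u / B C0 _: fires at position(s) 4: vozudimizef
2. b -> p, d -> t, g -> k, v -> f, z -> s / _ #: no change
3. 0 -> a / C _ C: no change
surface: vozudimizef

cell VEL=pa, RANK=ol, NUM=vo:
underlying: vozid-i-fm-z
1. e -> o, i -> u / B C0 _: fires at position(s) 4: vozudifmz
2. b -> p, d -> t, g -> k, v -> f, z -> s / _ #: fires at position(s) 9: vozudifms
3. 0 -> a / C _ C: inserts after position(s) 7, 8: vozudifamas
surface: vozudifamas

cell VEL=ta, RANK=ki, NUM=em:
underlying: vozid-pur-if-zef
1. e -> o, i -> u / B C0 _: fires at position(s) 4, 9: vozudpurufzef
2. b -> p, d -> t, g -> k, v -> f, z -> s / _ #: no change
3. 0 -> a / C _ C: inserts after position(s) 5, 10: vozudapurufazef
surface: vozudapurufazef

cell VEL=pa, RANK=ol, NUM=ib:
underlying: vozid-i-mi-z
1. e -> o, i -> u / B C0 _: fires at position(s) 4: vozudimiz
2. b -> p, d -> t, g -> k, v -> f, z -> s / _ #: fires at position(s) 9: vozudimis
3. 0 -> a / C _ C: no change
surface: vozudimis


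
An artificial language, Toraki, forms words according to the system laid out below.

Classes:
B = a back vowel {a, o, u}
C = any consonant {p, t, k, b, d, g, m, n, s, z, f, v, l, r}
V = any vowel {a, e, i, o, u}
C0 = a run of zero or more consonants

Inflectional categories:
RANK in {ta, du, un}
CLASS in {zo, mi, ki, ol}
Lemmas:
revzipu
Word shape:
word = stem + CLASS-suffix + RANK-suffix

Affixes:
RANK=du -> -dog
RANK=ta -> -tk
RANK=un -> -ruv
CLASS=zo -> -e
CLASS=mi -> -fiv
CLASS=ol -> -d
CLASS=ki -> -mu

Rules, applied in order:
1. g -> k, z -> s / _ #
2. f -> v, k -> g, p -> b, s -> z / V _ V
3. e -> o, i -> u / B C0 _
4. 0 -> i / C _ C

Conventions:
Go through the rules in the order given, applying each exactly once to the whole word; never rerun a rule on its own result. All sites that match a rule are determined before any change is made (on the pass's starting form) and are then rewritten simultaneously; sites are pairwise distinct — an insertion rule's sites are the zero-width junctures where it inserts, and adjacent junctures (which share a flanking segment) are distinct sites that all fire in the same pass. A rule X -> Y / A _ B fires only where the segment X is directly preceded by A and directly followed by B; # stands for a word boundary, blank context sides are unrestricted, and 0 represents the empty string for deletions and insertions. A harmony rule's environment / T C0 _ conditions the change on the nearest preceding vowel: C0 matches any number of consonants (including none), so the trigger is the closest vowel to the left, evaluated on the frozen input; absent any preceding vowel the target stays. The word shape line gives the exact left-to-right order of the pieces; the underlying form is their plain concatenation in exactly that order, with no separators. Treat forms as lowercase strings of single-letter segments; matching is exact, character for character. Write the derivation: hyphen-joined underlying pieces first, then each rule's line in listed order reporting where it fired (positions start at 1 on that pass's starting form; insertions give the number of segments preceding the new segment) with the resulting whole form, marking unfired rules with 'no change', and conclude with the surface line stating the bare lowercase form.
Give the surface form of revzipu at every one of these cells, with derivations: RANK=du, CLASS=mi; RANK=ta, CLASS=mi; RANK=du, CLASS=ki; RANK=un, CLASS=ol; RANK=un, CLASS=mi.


cell RANK=du, CLASS=mi:
underlying: revzipu-fiv-dog
1. g -> k, z -> s / _ #: fires at position(s) 13: revzipufivdok
2. f -> v, k -> g, p -> b, s -> z / V _ V: fires at position(s) 6, 8: revzibuvivdok
3. e -> o, i -> u / B C0 _: fires at position(s) 9: revzibuvuvdok
4. 0 -> i / C _ C: inserts after position(s) 3, 10: revizibuvuvidok
surface: revizibuvuvidok

cell RANK=ta, CLASS=mi:
underlying: revzipu-fiv-tk
1. g -> k, z -> s / _ #: no change
2. f -> v, k -> g, p -> b, s -> z / V _ V: fires at position(s) 6, 8: revzibuvivtk
3. e -> o, i -> u / B C0 _: fires at position(s) 9: revzibuvuvtk
4. 0 -> i / C _ C: inserts after position(s) 3, 10, 11: revizibuvuvitik
surface: revizibuvuvitik

cell RANK=du, CLASS=ki:
underlying: revzipu-mu-dog
1. g -> k, z -> s / _ #: fires at position(s) 12: revzipumudok
2. f -> v, k -> g, p -> b, s -> z / V _ V: fires at position(s) 6: revzibumudok
3. e -> o, i -> u / B C0 _: no change
4. 0 -> i / C _ C: inserts after position(s) 3: revizibumudok
surface: revizibumudok

cell RANK=un, CLASS=ol:
underlying: revzipu-d-ruv
1. g -> k, z -> s / _ #: no change
2. f -> v, k -> g, p -> b, s -> z / V _ V: fires at position(s) 6: revzibudruv
3. e -> o, i -> u / B C0 _: no change
4. 0 -> i / C _ C: inserts after position(s) 3, 8: revizibudiruv
surface: revizibudiruv

cell RANK=un, CLASS=mi:
underlying: revzipu-fiv-ruv
1. g -> k, z -> s / _ #: no change
2. f -> v, k -> g, p -> b, s -> z / V _ V: fires at position(s) 6, 8: revzibuvivruv
3. e -> o, i -> u / B C0 _: fires at position(s) 9: revzibuvuvruv
4. 0 -> i / C _ C: inserts after position(s) 3, 10: revizibuvuviruv
surface: revizibuvuviruv


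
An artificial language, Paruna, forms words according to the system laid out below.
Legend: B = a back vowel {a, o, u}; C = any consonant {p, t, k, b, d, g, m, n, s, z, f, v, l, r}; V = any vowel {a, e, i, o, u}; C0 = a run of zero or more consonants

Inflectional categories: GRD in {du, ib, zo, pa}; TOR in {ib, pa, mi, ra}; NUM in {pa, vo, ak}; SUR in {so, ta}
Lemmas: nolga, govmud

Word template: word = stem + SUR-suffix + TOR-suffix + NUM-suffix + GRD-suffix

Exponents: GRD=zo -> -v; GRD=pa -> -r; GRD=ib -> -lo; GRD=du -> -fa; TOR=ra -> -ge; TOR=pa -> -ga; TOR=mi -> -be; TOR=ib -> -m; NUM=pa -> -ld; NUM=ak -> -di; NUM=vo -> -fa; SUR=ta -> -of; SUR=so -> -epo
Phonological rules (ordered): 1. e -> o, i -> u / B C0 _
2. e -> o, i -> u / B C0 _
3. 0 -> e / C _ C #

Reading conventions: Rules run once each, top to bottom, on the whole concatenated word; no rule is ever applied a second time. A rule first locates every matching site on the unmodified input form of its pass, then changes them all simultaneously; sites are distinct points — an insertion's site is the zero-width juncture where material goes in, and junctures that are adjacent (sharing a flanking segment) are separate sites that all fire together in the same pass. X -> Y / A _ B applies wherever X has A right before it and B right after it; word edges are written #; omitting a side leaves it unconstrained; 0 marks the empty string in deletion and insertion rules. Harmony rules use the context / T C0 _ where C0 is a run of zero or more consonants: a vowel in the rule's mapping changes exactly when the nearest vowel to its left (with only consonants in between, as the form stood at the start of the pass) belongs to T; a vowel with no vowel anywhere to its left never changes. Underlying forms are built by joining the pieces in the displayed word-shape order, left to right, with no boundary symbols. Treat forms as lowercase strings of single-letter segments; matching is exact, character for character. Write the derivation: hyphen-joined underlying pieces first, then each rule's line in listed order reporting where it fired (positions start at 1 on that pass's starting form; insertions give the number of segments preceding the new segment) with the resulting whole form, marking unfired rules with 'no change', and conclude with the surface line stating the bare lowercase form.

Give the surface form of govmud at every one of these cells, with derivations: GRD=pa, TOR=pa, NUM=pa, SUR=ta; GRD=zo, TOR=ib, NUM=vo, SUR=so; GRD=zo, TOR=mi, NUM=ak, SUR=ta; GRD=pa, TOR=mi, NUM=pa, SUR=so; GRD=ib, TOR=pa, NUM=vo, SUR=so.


cell GRD=pa, TOR=pa, NUM=pa, SUR=ta:
underlying: govmud-of-ga-ld-r
1. e -> o, i -> u / B C0 _: no change
2. e -> o, i -> u / B C0 _: no change
3. 0 -> e / C _ C #: inserts after position(s) 12: govmudofgalder
surface: govmudofgalder

cell GRD=zo, TOR=ib, NUM=vo, SUR=so:
underlying: govmud-epo-m-fa-v
1. e -> o, i -> u / B C0 _: fires at position(s) 7: govmudopomfav
2. e -> o, i -> u / B C0 _: no change
3. 0 -> e / C _ C #: no change
surface: govmudopomfav

cell GRD=zo, TOR=mi, NUM=ak, SUR=ta:
underlying: govmud-of-be-di-v
1. e -> o, i -> u / B C0 _: fires at position(s) 10: govmudofbodiv
2. e -> o, i -> u / B C0 _: fires at position(s) 12: govmudofboduv
3. 0 -> e / C _ C #: no change
surface: govmudofboduv

cell GRD=pa, TOR=mi, NUM=pa, SUR=so:
underlying: govmud-epo-be-ld-r
1. e -> o, i -> u / B C0 _: fires at position(s) 7, 11: govmudopoboldr
2. e -> o, i -> u / B C0 _: no change
3. 0 -> e / C _ C #: inserts after position(s) 13: govmudopobolder
surface: govmudopobolder

cell GRD=ib, TOR=pa, NUM=vo, SUR=so:
underlying: govmud-epo-ga-fa-lo
1. e -> o, i -> u / B C0 _: fires at position(s) 7: govmudopogafalo
2. e -> o, i -> u / B C0 _: no change
3. 0 -> e / C _ C #: no change
surface: govmudopogafalo


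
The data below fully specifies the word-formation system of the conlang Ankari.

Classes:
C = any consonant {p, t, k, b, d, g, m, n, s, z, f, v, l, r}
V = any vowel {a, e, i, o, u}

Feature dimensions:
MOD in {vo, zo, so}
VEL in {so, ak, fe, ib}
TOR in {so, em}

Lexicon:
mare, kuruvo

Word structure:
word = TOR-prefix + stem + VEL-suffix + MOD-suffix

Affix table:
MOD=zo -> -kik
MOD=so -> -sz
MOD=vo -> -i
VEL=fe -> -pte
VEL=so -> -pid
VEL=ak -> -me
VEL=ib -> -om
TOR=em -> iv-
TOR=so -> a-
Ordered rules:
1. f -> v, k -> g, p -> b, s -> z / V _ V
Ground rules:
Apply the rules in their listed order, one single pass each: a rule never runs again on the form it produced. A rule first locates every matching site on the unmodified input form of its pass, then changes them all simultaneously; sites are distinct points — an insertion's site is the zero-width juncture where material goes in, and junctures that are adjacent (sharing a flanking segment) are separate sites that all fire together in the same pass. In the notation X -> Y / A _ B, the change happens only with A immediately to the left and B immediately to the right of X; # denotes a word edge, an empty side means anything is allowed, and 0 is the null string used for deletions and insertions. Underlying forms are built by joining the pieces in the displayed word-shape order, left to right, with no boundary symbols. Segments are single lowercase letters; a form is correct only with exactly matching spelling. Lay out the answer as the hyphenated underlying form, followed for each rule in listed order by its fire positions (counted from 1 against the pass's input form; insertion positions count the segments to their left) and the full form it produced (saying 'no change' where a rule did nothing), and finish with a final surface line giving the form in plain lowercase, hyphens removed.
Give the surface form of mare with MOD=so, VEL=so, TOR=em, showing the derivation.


underlying: iv-mare-pid-sz
1. f -> v, k -> g, p -> b, s -> z / V _ V: fires at position(s) 7: ivmarebidsz
surface: ivmarebidsz


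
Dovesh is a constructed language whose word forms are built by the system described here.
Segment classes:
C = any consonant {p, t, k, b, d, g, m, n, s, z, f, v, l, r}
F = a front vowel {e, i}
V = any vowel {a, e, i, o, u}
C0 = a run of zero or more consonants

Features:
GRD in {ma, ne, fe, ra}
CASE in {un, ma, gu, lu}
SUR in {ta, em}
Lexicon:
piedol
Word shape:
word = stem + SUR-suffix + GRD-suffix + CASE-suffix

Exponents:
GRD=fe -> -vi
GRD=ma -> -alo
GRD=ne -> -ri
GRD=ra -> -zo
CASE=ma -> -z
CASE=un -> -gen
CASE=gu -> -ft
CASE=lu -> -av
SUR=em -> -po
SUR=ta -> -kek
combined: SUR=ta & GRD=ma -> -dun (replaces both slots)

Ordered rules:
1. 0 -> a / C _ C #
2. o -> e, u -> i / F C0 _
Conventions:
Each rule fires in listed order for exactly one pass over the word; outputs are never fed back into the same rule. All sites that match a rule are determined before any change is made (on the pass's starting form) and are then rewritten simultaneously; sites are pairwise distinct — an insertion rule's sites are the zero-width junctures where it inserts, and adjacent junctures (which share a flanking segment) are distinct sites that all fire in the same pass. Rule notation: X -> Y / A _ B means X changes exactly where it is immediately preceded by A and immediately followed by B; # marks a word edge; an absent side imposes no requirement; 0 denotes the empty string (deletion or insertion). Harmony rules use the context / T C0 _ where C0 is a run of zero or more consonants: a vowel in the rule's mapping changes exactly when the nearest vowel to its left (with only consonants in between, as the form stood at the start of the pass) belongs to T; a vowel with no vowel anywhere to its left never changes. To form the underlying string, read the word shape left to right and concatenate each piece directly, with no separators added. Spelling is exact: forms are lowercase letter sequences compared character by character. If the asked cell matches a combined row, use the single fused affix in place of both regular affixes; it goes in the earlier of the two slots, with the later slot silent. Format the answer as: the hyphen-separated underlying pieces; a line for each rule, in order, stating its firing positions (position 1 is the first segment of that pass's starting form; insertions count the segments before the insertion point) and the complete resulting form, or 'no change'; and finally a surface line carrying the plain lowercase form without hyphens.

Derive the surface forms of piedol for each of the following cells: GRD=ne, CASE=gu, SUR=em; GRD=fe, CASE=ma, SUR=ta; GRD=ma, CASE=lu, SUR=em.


cell GRD=ne, CASE=gu, SUR=em:
underlying: piedol-po-ri-ft
1. 0 -> a / C _ C #: inserts after position(s) 11: piedolporifat
2. o -> e, u -> i / F C0 _: fires at position(s) 5: piedelporifat
surface: piedelporifat

cell GRD=fe, CASE=ma, SUR=ta:
underlying: piedol-kek-vi-z
1. 0 -> a / C _ C #: no change
2. o -> e, u -> i / F C0 _: fires at position(s) 5: piedelkekviz
surface: piedelkekviz

cell GRD=ma, CASE=lu, SUR=em:
underlying: piedol-po-alo-av
1. 0 -> a / C _ C #: no change
2. o -> e, u -> i / F C0 _: fires at position(s) 5: piedelpoaloav
surface: piedelpoaloav


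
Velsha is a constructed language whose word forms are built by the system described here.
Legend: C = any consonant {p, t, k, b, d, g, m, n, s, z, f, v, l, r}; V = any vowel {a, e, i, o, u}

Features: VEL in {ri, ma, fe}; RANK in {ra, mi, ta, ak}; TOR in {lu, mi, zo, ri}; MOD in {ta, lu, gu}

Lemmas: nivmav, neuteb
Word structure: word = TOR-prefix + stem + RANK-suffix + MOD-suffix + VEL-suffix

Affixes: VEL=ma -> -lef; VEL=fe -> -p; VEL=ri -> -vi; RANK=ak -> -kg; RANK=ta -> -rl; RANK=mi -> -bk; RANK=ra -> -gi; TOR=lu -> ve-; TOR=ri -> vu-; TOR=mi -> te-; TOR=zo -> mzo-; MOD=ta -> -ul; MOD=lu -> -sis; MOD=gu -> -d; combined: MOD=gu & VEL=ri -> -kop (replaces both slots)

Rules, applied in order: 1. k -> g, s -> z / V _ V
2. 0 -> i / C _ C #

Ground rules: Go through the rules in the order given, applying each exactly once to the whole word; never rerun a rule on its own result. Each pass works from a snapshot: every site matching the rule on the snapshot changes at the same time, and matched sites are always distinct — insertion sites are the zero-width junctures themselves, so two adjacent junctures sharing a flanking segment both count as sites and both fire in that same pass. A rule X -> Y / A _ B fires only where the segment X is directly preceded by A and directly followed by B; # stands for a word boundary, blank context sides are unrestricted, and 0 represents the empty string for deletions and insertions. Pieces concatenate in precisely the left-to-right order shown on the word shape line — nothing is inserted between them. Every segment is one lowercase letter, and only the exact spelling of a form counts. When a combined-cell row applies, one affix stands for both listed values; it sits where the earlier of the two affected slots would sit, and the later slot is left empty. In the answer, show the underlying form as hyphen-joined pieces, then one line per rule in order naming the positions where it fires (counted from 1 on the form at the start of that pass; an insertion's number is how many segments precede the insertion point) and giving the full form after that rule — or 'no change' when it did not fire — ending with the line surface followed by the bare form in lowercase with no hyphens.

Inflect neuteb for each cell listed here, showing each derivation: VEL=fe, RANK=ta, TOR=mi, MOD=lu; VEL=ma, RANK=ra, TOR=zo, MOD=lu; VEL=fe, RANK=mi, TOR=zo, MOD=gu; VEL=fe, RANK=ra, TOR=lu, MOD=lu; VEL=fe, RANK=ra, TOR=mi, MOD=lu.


cell VEL=fe, RANK=ta, TOR=mi, MOD=lu:
underlying: te-neuteb-rl-sis-p
1. k -> g, s -> z / V _ V: no change
2. 0 -> i / C _ C #: inserts after position(s) 13: teneutebrlsisip
surface: teneutebrlsisip

cell VEL=ma, RANK=ra, TOR=zo, MOD=lu:
underlying: mzo-neuteb-gi-sis-lef
1. k -> g, s -> z / V _ V: fires at position(s) 12: mzoneutebgizislef
2. 0 -> i / C _ C #: no change
surface: mzoneutebgizislef

cell VEL=fe, RANK=mi, TOR=zo, MOD=gu:
underlying: mzo-neuteb-bk-d-p
1. k -> g, s -> z / V _ V: no change
2. 0 -> i / C _ C #: inserts after position(s) 12: mzoneutebbkdip
surface: mzoneutebbkdip

cell VEL=fe, RANK=ra, TOR=lu, MOD=lu:
underlying: ve-neuteb-gi-sis-p
1. k -> g, s -> z / V _ V: fires at position(s) 11: veneutebgizisp
2. 0 -> i / C _ C #: inserts after position(s) 13: veneutebgizisip
surface: veneutebgizisip

cell VEL=fe, RANK=ra, TOR=mi, MOD=lu:
underlying: te-neuteb-gi-sis-p
1. k -> g, s -> z / V _ V: fires at position(s) 11: teneutebgizisp
2. 0 -> i / C _ C #: inserts after position(s) 13: teneutebgizisip
surface: teneutebgizisip


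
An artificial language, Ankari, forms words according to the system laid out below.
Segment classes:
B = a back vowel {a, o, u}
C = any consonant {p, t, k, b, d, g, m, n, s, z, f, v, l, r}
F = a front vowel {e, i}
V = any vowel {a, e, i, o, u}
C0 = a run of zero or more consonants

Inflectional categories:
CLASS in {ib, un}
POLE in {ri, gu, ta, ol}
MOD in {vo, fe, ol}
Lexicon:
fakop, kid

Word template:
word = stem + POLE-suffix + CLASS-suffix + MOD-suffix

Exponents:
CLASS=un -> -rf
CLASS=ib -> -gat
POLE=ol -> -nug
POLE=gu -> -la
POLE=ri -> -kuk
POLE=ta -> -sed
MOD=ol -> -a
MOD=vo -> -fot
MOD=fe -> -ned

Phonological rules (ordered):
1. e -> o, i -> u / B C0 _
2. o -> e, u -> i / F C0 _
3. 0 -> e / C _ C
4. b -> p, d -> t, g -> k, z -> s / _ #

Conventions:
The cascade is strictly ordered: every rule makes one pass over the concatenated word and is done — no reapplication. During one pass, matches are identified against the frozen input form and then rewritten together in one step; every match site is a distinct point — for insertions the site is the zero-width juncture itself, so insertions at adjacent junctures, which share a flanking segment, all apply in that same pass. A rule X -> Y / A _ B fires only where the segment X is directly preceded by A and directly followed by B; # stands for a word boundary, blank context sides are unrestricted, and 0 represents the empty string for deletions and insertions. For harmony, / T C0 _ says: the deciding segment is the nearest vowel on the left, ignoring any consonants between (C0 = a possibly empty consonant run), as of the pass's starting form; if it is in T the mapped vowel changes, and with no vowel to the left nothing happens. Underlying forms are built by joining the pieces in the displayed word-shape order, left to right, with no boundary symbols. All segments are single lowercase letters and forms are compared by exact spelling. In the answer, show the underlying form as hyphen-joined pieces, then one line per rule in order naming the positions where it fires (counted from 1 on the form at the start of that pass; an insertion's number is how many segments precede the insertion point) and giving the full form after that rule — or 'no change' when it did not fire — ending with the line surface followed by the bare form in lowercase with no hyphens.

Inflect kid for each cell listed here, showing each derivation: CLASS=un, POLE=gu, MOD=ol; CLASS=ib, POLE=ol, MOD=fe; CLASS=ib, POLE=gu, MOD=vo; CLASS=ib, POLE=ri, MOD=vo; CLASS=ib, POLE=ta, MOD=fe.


cell CLASS=un, POLE=gu, MOD=ol:
underlying: kid-la-rf-a
1. e -> o, i -> u / B C0 _: no change
2. o -> e, u -> i / F C0 _: no change
3. 0 -> e / C _ C: inserts after position(s) 3, 6: kidelarefa
4. b -> p, d -> t, g -> k, z -> s / _ #: no change
surface: kidelarefa

cell CLASS=ib, POLE=ol, MOD=fe:
underlying: kid-nug-gat-ned
1. e -> o, i -> u / B C0 _: fires at position(s) 11: kidnuggatnod
2. o -> e, u -> i / F C0 _: fires at position(s) 5: kidniggatnod
3. 0 -> e / C _ C: inserts after position(s) 3, 6, 9: kidenigegatenod
4. b -> p, d -> t, g -> k, z -> s / _ #: fires at position(s) 15: kidenigegatenot
surface: kidenigegatenot

cell CLASS=ib, POLE=gu, MOD=vo:
underlying: kid-la-gat-fot
1. e -> o, i -> u / B C0 _: no change
2. o -> e, u -> i / F C0 _: no change
3. 0 -> e / C _ C: inserts after position(s) 3, 8: kidelagatefot
4. b -> p, d -> t, g -> k, z -> s / _ #: no change
surface: kidelagatefot

cell CLASS=ib, POLE=ri, MOD=vo:
underlying: kid-kuk-gat-fot
1. e -> o, i -> u / B C0 _: no change
2. o -> e, u -> i / F C0 _: fires at position(s) 5: kidkikgatfot
3. 0 -> e / C _ C: inserts after position(s) 3, 6, 9: kidekikegatefot
4. b -> p, d -> t, g -> k, z -> s / _ #: no change
surface: kidekikegatefot

cell CLASS=ib, POLE=ta, MOD=fe:
underlying: kid-sed-gat-ned
1. e -> o, i -> u / B C0 _: fires at position(s) 11: kidsedgatnod
2. o -> e, u -> i / F C0 _: no change
3. 0 -> e / C _ C: inserts after position(s) 3, 6, 9: kidesedegatenod
4. b -> p, d -> t, g -> k, z -> s / _ #: fires at position(s) 15: kidesedegatenot
surface: kidesedegatenot
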